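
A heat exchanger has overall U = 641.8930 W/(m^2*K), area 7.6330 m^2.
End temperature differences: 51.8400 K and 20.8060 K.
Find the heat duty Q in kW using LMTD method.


LMTD = 33.9942 K
Q = 641.8930 * 7.6330 * 33.9942 = 166556.9001 W = 166.5569 kW

166.5569 kW


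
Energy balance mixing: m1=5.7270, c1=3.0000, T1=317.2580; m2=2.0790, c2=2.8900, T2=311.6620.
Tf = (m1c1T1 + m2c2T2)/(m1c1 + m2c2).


num = 7323.3716
den = 23.1893
Tf = 315.8081 K

315.8081 K


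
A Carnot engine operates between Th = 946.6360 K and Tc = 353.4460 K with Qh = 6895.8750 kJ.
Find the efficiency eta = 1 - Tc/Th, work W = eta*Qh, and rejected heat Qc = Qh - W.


eta = 1 - 353.4460/946.6360 = 0.6266
W = 0.6266 * 6895.8750 = 4321.1584 kJ
Qc = 6895.8750 - 4321.1584 = 2574.7166 kJ

eta = 62.6629%, W = 4321.1584 kJ, Qc = 2574.7166 kJ


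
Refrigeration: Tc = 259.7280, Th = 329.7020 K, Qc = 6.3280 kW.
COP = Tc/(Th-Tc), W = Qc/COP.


COP = 259.7280 / 69.9740 = 3.7118
W = 6.3280 / 3.7118 = 1.7048 kW

COP = 3.7118, W = 1.7048 kW


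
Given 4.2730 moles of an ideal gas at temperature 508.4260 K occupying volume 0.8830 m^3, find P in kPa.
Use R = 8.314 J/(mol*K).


P = nRT/V = 4.2730 * 8.314 * 508.4260 / 0.8830
= 18062.2007 / 0.8830 = 20455.4935 Pa = 20.4555 kPa

20.4555 kPa


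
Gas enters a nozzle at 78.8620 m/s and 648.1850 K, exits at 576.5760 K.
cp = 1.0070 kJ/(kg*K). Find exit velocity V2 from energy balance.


dT = 71.6090 K
2*cp*1000*dT = 144220.5260
V1^2 = 6219.2150
V2 = sqrt(150439.7410) = 387.8656 m/s

387.8656 m/s


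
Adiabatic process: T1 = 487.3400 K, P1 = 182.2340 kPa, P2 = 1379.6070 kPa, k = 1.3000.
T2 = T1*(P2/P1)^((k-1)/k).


(k-1)/k = 0.2308
(P2/P1)^exp = 1.5954
T2 = 487.3400 * 1.5954 = 777.5123 K

777.5123 K


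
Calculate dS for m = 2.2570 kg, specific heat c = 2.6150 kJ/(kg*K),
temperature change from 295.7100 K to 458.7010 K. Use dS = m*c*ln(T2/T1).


T2/T1 = 1.5512
ln(T2/T1) = 0.4390
dS = 2.2570 * 2.6150 * 0.4390 = 2.5911 kJ/K

2.5911 kJ/K


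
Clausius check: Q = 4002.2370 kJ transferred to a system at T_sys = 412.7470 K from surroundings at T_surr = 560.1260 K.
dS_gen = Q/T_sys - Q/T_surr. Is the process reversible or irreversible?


dS_sys = 4002.2370/412.7470 = 9.6966 kJ/K
dS_surr = -4002.2370/560.1260 = -7.1452 kJ/K
dS_gen = 9.6966 - 7.1452 = 2.5513 kJ/K (irreversible)

dS_gen = 2.5513 kJ/K, irreversible


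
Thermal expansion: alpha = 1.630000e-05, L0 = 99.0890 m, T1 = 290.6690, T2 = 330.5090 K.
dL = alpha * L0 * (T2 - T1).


dT = 39.8400 K
dL = 1.630000e-05 * 99.0890 * 39.8400 = 0.064348 m
L_final = 99.153348 m

dL = 0.064348 m


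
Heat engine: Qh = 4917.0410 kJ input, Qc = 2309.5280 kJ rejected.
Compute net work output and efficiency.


W = 4917.0410 - 2309.5280 = 2607.5130 kJ
eta = 2607.5130 / 4917.0410 = 0.5303 = 53.0301%

W = 2607.5130 kJ, eta = 53.0301%


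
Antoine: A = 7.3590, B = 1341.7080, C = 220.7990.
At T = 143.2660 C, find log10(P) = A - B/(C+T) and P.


C+T = 364.0650
B/(C+T) = 3.6854
log10(P) = 7.3590 - 3.6854 = 3.6736
P = 10^3.6736 = 4716.7962 mmHg

4716.7962 mmHg


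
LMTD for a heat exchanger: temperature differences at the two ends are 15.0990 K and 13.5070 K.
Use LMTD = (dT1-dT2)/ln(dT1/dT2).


dT1/dT2 = 1.1179
ln(dT1/dT2) = 0.1114
LMTD = 1.5920 / 0.1114 = 14.2882 K

14.2882 K


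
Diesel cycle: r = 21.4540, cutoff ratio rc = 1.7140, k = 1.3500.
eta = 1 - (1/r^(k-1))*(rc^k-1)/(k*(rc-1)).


r^(k-1) = 2.9243
rc^k = 2.0697
eta = 0.6205 = 62.0496%

62.0496%


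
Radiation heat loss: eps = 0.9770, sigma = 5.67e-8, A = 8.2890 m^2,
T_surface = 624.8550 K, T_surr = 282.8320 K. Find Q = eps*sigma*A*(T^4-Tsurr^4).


T^4 = 1.5245e+11
Tsurr^4 = 6.3990e+09
Q = 0.9770 * 5.67e-8 * 8.2890 * 1.4605e+11 = 67061.5085 W

67061.5085 W


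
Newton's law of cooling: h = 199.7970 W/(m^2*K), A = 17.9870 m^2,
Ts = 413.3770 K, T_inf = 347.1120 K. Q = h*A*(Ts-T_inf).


dT = 66.2650 K
Q = 199.7970 * 17.9870 * 66.2650 = 238139.7536 W

238139.7536 W


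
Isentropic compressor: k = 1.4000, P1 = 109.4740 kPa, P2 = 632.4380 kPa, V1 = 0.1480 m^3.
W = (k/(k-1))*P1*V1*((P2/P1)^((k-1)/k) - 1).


(k-1)/k = 0.2857
(P2/P1)^exp = 1.6506
W = 3.5000 * 109.4740 * 0.1480 * (1.6506 - 1) = 36.8915 kJ

36.8915 kJ


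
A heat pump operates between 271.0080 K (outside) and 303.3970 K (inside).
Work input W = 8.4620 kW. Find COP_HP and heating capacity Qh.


COP = 303.3970 / 32.3890 = 9.3673
Qh = 9.3673 * 8.4620 = 79.2660 kW

COP = 9.3673, Qh = 79.2660 kW


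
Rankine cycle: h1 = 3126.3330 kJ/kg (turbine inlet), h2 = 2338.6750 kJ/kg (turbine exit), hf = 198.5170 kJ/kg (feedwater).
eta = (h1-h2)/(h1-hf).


W = 787.6580 kJ/kg
Q_in = 2927.8160 kJ/kg
eta = 0.2690 = 26.9026%

eta = 26.9026%


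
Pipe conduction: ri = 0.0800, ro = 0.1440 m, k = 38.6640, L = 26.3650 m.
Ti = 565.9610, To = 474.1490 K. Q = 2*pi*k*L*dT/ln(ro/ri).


dT = 91.8120 K
ln(ro/ri) = 0.5878
Q = 2*pi*38.6640*26.3650*91.8120 / 0.5878 = 1000447.1357 W

1000447.1357 W


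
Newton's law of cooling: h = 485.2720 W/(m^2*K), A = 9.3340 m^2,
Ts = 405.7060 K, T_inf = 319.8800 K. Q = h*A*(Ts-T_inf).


dT = 85.8260 K
Q = 485.2720 * 9.3340 * 85.8260 = 388751.3429 W

388751.3429 W


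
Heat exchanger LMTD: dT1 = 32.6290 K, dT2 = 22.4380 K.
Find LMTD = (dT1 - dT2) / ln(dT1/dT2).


dT1/dT2 = 1.4542
ln(dT1/dT2) = 0.3744
LMTD = 10.1910 / 0.3744 = 27.2162 K

27.2162 K


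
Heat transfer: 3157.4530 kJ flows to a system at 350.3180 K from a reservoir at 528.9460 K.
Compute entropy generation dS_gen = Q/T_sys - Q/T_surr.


dS_sys = 3157.4530/350.3180 = 9.0131 kJ/K
dS_surr = -3157.4530/528.9460 = -5.9693 kJ/K
dS_gen = 9.0131 - 5.9693 = 3.0438 kJ/K (irreversible)

dS_gen = 3.0438 kJ/K, irreversible


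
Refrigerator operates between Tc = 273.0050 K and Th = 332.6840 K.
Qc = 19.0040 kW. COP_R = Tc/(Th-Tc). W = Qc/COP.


COP = 273.0050 / 59.6790 = 4.5746
W = 19.0040 / 4.5746 = 4.1543 kW

COP = 4.5746, W = 4.1543 kW


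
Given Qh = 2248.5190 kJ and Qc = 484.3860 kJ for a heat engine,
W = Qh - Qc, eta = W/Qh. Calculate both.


W = 2248.5190 - 484.3860 = 1764.1330 kJ
eta = 1764.1330 / 2248.5190 = 0.7846 = 78.4576%

W = 1764.1330 kJ, eta = 78.4576%


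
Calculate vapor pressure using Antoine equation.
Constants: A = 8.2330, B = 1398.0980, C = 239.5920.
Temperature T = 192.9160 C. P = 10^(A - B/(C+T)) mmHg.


C+T = 432.5080
B/(C+T) = 3.2325
log10(P) = 8.2330 - 3.2325 = 5.0005
P = 10^5.0005 = 100106.7267 mmHg

100106.7267 mmHg


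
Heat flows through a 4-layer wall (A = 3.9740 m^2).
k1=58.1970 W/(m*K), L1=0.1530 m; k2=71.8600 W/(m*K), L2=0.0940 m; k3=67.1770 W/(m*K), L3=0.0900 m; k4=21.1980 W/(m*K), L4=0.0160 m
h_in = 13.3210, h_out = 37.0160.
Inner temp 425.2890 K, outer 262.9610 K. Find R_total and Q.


R_conv_in = 1/(13.3210*3.9740) = 0.0189
R_1 = 0.1530/(58.1970*3.9740) = 0.0007
R_2 = 0.0940/(71.8600*3.9740) = 0.0003
R_3 = 0.0900/(67.1770*3.9740) = 0.0003
R_4 = 0.0160/(21.1980*3.9740) = 0.0002
R_conv_out = 1/(37.0160*3.9740) = 0.0068
R_total = 0.0272 K/W
Q = 162.3280 / 0.0272 = 5966.6375 W

R_total = 0.0272 K/W, Q = 5966.6375 W


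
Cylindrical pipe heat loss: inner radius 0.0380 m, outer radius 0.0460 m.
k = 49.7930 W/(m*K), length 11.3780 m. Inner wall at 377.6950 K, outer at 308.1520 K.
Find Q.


dT = 69.5430 K
ln(ro/ri) = 0.1911
Q = 2*pi*49.7930*11.3780*69.5430 / 0.1911 = 1295712.2552 W

1295712.2552 W


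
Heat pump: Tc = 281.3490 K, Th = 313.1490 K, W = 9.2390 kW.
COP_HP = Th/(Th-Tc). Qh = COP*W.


COP = 313.1490 / 31.8000 = 9.8475
Qh = 9.8475 * 9.2390 = 90.9806 kW

COP = 9.8475, Qh = 90.9806 kW


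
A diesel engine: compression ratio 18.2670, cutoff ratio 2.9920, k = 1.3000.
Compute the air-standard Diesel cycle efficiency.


r^(k-1) = 2.3906
rc^k = 4.1567
eta = 0.4901 = 49.0080%

49.0080%


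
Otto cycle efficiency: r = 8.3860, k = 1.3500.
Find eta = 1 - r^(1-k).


r^(k-1) = 2.1050
eta = 1 - 1/2.1050 = 0.5249 = 52.4932%

52.4932%


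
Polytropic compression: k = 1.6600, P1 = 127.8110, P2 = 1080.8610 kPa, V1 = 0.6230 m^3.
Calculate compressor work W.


(k-1)/k = 0.3976
(P2/P1)^exp = 2.3369
W = 2.5152 * 127.8110 * 0.6230 * (2.3369 - 1) = 267.7505 kJ

267.7505 kJ


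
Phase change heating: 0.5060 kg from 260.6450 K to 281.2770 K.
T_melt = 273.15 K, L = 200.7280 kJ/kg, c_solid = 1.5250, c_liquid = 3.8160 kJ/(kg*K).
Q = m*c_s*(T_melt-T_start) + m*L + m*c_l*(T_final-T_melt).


Q1 (sensible, solid) = 0.5060 * 1.5250 * 12.5050 = 9.6495 kJ
Q2 (latent) = 0.5060 * 200.7280 = 101.5684 kJ
Q3 (sensible, liquid) = 0.5060 * 3.8160 * 8.1270 = 15.6924 kJ
Q_total = 126.9102 kJ

126.9102 kJ


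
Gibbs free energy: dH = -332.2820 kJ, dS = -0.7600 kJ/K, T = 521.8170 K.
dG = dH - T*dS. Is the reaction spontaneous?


T*dS = 521.8170 * -0.7600 = -396.5809 kJ
dG = -332.2820 + 396.5809 = 64.2989 kJ (non-spontaneous)

dG = 64.2989 kJ, non-spontaneous


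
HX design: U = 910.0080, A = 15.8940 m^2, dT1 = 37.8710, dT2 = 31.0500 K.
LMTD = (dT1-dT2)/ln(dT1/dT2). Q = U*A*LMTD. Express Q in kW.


LMTD = 34.3477 K
Q = 910.0080 * 15.8940 * 34.3477 = 496793.6142 W = 496.7936 kW

496.7936 kW


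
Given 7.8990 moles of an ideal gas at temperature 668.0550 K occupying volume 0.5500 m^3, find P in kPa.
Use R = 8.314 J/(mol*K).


P = nRT/V = 7.8990 * 8.314 * 668.0550 / 0.5500
= 43872.6990 / 0.5500 = 79768.5437 Pa = 79.7685 kPa

79.7685 kPa


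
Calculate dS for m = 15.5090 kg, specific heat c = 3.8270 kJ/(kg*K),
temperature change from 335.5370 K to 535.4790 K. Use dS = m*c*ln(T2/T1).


T2/T1 = 1.5959
ln(T2/T1) = 0.4674
dS = 15.5090 * 3.8270 * 0.4674 = 27.7433 kJ/K

27.7433 kJ/K


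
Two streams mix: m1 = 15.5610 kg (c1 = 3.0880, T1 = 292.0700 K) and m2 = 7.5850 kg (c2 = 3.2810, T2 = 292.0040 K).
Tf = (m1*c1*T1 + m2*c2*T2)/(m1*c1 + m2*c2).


num = 21301.5791
den = 72.9388
Tf = 292.0475 K

292.0475 K


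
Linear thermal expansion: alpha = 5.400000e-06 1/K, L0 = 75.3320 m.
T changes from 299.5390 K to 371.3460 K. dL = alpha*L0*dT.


dT = 71.8070 K
dL = 5.400000e-06 * 75.3320 * 71.8070 = 0.029211 m
L_final = 75.361211 m

dL = 0.029211 m


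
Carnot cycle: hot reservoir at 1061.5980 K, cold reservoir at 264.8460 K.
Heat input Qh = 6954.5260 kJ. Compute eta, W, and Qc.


eta = 1 - 264.8460/1061.5980 = 0.7505
W = 0.7505 * 6954.5260 = 5219.5205 kJ
Qc = 6954.5260 - 5219.5205 = 1735.0055 kJ

eta = 75.0521%, W = 5219.5205 kJ, Qc = 1735.0055 kJ


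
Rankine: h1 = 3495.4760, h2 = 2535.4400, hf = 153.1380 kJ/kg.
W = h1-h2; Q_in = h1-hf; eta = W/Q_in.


W = 960.0360 kJ/kg
Q_in = 3342.3380 kJ/kg
eta = 0.2872 = 28.7235%

eta = 28.7235%


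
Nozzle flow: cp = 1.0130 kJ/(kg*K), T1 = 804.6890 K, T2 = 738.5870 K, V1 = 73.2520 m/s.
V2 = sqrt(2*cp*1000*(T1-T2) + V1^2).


dT = 66.1020 K
2*cp*1000*dT = 133922.6520
V1^2 = 5365.8555
V2 = sqrt(139288.5075) = 373.2138 m/s

373.2138 m/s


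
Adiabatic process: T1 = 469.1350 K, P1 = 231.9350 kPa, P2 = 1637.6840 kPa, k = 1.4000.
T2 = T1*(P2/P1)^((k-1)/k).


(k-1)/k = 0.2857
(P2/P1)^exp = 1.7480
T2 = 469.1350 * 1.7480 = 820.0312 K

820.0312 K


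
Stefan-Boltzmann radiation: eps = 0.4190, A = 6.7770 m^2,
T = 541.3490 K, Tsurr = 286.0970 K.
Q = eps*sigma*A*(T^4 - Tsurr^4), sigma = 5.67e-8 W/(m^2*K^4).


T^4 = 8.5883e+10
Tsurr^4 = 6.6997e+09
Q = 0.4190 * 5.67e-8 * 6.7770 * 7.9184e+10 = 12748.8402 W

12748.8402 W


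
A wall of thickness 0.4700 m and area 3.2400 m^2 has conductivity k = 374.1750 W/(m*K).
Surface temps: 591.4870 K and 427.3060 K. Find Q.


dT = 164.1810 K
Q = 374.1750 * 3.2400 * 164.1810 / 0.4700 = 423491.6153 W

423491.6153 W


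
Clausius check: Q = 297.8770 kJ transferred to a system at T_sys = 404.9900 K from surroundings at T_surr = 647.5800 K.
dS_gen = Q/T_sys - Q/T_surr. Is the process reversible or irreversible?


dS_sys = 297.8770/404.9900 = 0.7355 kJ/K
dS_surr = -297.8770/647.5800 = -0.4600 kJ/K
dS_gen = 0.7355 - 0.4600 = 0.2755 kJ/K (irreversible)

dS_gen = 0.2755 kJ/K, irreversible


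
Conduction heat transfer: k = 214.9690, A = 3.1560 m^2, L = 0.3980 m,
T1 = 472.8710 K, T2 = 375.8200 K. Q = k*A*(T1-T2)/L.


dT = 97.0510 K
Q = 214.9690 * 3.1560 * 97.0510 / 0.3980 = 165435.9057 W

165435.9057 W


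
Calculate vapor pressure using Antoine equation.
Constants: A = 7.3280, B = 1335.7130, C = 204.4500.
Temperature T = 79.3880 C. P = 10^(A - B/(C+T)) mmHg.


C+T = 283.8380
B/(C+T) = 4.7059
log10(P) = 7.3280 - 4.7059 = 2.6221
P = 10^2.6221 = 418.8908 mmHg

418.8908 mmHg


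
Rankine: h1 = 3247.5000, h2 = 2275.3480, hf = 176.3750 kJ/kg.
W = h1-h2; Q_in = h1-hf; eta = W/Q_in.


W = 972.1520 kJ/kg
Q_in = 3071.1250 kJ/kg
eta = 0.3165 = 31.6546%

eta = 31.6546%


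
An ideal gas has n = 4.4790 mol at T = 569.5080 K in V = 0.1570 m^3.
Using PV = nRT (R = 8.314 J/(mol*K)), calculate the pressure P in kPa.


P = nRT/V = 4.4790 * 8.314 * 569.5080 / 0.1570
= 21207.5701 / 0.1570 = 135080.0645 Pa = 135.0801 kPa

135.0801 kPa


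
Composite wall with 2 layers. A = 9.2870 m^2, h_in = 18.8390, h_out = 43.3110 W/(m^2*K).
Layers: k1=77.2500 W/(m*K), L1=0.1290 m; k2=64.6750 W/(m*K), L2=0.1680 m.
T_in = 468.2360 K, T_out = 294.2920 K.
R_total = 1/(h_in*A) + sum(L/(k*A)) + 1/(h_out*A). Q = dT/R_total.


R_conv_in = 1/(18.8390*9.2870) = 0.0057
R_1 = 0.1290/(77.2500*9.2870) = 0.0002
R_2 = 0.1680/(64.6750*9.2870) = 0.0003
R_conv_out = 1/(43.3110*9.2870) = 0.0025
R_total = 0.0087 K/W
Q = 173.9440 / 0.0087 = 20082.8451 W

R_total = 0.0087 K/W, Q = 20082.8451 W


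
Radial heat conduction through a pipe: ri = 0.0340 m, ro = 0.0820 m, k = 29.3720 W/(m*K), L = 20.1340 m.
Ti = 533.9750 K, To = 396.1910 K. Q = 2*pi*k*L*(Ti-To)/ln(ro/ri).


dT = 137.7840 K
ln(ro/ri) = 0.8804
Q = 2*pi*29.3720*20.1340*137.7840 / 0.8804 = 581543.9864 W

581543.9864 W


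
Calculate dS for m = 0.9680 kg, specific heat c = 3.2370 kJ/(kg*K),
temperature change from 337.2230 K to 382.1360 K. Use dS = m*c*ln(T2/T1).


T2/T1 = 1.1332
ln(T2/T1) = 0.1250
dS = 0.9680 * 3.2370 * 0.1250 = 0.3918 kJ/K

0.3918 kJ/K


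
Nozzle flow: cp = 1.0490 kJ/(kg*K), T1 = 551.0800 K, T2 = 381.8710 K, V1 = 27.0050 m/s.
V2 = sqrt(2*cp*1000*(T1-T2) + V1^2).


dT = 169.2090 K
2*cp*1000*dT = 355000.4820
V1^2 = 729.2700
V2 = sqrt(355729.7520) = 596.4308 m/s

596.4308 m/s


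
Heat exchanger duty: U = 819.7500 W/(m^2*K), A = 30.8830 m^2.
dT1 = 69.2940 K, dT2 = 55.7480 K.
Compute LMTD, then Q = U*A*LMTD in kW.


LMTD = 62.2757 K
Q = 819.7500 * 30.8830 * 62.2757 = 1576591.5636 W = 1576.5916 kW

1576.5916 kW


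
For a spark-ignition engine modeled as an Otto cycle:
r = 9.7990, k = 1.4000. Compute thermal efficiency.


r^(k-1) = 2.4916
eta = 1 - 1/2.4916 = 0.5986 = 59.8646%

59.8646%


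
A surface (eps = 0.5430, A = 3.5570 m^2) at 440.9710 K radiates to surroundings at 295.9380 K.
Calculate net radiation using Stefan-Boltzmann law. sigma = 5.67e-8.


T^4 = 3.7813e+10
Tsurr^4 = 7.6701e+09
Q = 0.5430 * 5.67e-8 * 3.5570 * 3.0143e+10 = 3301.0342 W

3301.0342 W


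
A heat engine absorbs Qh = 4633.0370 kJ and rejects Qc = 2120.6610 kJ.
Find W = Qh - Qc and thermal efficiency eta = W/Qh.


W = 4633.0370 - 2120.6610 = 2512.3760 kJ
eta = 2512.3760 / 4633.0370 = 0.5423 = 54.2274%

W = 2512.3760 kJ, eta = 54.2274%


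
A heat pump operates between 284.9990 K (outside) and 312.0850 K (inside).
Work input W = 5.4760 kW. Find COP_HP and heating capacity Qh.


COP = 312.0850 / 27.0860 = 11.5220
Qh = 11.5220 * 5.4760 = 63.0945 kW

COP = 11.5220, Qh = 63.0945 kW


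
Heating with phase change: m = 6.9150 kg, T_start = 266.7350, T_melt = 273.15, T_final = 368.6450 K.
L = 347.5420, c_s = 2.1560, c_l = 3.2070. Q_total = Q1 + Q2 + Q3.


Q1 (sensible, solid) = 6.9150 * 2.1560 * 6.4150 = 95.6396 kJ
Q2 (latent) = 6.9150 * 347.5420 = 2403.2529 kJ
Q3 (sensible, liquid) = 6.9150 * 3.2070 * 95.4950 = 2117.7358 kJ
Q_total = 4616.6283 kJ

4616.6283 kJ


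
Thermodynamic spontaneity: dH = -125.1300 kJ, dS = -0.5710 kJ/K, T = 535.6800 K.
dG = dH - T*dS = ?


T*dS = 535.6800 * -0.5710 = -305.8733 kJ
dG = -125.1300 + 305.8733 = 180.7433 kJ (non-spontaneous)

dG = 180.7433 kJ, non-spontaneous


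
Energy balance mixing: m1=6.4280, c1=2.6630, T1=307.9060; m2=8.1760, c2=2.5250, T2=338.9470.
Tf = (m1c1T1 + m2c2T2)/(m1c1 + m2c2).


num = 12268.0197
den = 37.7622
Tf = 324.8760 K

324.8760 K


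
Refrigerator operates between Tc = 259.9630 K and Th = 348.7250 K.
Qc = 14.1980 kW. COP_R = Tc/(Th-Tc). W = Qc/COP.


COP = 259.9630 / 88.7620 = 2.9288
W = 14.1980 / 2.9288 = 4.8478 kW

COP = 2.9288, W = 4.8478 kW


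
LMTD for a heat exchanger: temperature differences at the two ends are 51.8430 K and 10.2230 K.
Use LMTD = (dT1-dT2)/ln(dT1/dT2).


dT1/dT2 = 5.0712
ln(dT1/dT2) = 1.6236
LMTD = 41.6200 / 1.6236 = 25.6347 K

25.6347 K


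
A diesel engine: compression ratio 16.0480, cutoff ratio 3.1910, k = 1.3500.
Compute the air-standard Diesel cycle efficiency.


r^(k-1) = 2.6418
rc^k = 4.7896
eta = 0.5150 = 51.5022%

51.5022%


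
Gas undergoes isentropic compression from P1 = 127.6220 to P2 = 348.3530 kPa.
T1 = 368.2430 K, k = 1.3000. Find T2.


(k-1)/k = 0.2308
(P2/P1)^exp = 1.2608
T2 = 368.2430 * 1.2608 = 464.2710 K

464.2710 K


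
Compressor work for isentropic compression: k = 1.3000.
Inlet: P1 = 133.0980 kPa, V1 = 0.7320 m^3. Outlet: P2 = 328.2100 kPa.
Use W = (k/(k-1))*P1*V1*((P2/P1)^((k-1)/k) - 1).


(k-1)/k = 0.2308
(P2/P1)^exp = 1.2316
W = 4.3333 * 133.0980 * 0.7320 * (1.2316 - 1) = 97.7633 kJ

97.7633 kJ


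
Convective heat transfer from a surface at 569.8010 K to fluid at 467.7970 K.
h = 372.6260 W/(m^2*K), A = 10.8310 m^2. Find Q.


dT = 102.0040 K
Q = 372.6260 * 10.8310 * 102.0040 = 411679.1887 W

411679.1887 W


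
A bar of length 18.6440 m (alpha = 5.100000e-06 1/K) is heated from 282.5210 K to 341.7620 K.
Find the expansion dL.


dT = 59.2410 K
dL = 5.100000e-06 * 18.6440 * 59.2410 = 0.005633 m
L_final = 18.649633 m

dL = 0.005633 m


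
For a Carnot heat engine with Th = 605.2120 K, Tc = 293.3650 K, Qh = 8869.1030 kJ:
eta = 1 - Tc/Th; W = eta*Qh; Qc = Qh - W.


eta = 1 - 293.3650/605.2120 = 0.5153
W = 0.5153 * 8869.1030 = 4569.9741 kJ
Qc = 8869.1030 - 4569.9741 = 4299.1289 kJ

eta = 51.5269%, W = 4569.9741 kJ, Qc = 4299.1289 kJ


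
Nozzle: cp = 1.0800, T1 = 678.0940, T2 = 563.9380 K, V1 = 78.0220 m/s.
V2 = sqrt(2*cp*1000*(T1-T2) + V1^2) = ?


dT = 114.1560 K
2*cp*1000*dT = 246576.9600
V1^2 = 6087.4325
V2 = sqrt(252664.3925) = 502.6573 m/s

502.6573 m/s


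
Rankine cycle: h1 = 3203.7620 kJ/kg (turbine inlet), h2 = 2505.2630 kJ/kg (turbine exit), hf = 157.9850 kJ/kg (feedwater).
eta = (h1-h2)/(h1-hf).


W = 698.4990 kJ/kg
Q_in = 3045.7770 kJ/kg
eta = 0.2293 = 22.9334%

eta = 22.9334%


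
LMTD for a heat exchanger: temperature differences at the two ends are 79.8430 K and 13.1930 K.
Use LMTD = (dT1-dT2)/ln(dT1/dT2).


dT1/dT2 = 6.0519
ln(dT1/dT2) = 1.8004
LMTD = 66.6500 / 1.8004 = 37.0200 K

37.0200 K


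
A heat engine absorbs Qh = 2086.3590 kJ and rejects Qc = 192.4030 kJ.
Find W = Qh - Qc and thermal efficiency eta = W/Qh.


W = 2086.3590 - 192.4030 = 1893.9560 kJ
eta = 1893.9560 / 2086.3590 = 0.9078 = 90.7780%

W = 1893.9560 kJ, eta = 90.7780%


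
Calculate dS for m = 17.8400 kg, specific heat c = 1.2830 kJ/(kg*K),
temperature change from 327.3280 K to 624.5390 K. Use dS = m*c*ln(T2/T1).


T2/T1 = 1.9080
ln(T2/T1) = 0.6461
dS = 17.8400 * 1.2830 * 0.6461 = 14.7873 kJ/K

14.7873 kJ/K


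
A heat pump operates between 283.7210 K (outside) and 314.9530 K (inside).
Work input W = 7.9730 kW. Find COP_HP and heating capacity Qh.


COP = 314.9530 / 31.2320 = 10.0843
Qh = 10.0843 * 7.9730 = 80.4022 kW

COP = 10.0843, Qh = 80.4022 kW


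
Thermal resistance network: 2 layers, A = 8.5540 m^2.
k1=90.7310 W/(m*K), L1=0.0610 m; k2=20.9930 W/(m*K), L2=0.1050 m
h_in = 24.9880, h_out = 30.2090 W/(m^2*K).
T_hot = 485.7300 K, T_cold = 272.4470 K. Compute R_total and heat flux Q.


R_conv_in = 1/(24.9880*8.5540) = 0.0047
R_1 = 0.0610/(90.7310*8.5540) = 7.8597e-05
R_2 = 0.1050/(20.9930*8.5540) = 0.0006
R_conv_out = 1/(30.2090*8.5540) = 0.0039
R_total = 0.0092 K/W
Q = 213.2830 / 0.0092 = 23153.7748 W

R_total = 0.0092 K/W, Q = 23153.7748 W


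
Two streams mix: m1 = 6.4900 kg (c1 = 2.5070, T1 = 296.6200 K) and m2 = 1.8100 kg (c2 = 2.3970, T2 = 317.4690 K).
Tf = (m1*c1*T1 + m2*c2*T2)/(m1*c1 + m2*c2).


num = 6203.4964
den = 20.6090
Tf = 301.0091 K

301.0091 K


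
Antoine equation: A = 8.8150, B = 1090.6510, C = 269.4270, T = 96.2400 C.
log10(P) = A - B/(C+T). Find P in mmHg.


C+T = 365.6670
B/(C+T) = 2.9826
log10(P) = 8.8150 - 2.9826 = 5.8324
P = 10^5.8324 = 679775.5291 mmHg

679775.5291 mmHg


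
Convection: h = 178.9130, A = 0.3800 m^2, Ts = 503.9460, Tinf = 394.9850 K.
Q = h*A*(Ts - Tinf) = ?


dT = 108.9610 K
Q = 178.9130 * 0.3800 * 108.9610 = 7407.9250 W

7407.9250 W


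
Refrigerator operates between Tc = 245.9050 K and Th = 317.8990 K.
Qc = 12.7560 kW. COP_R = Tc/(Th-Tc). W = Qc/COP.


COP = 245.9050 / 71.9940 = 3.4156
W = 12.7560 / 3.4156 = 3.7346 kW

COP = 3.4156, W = 3.7346 kW


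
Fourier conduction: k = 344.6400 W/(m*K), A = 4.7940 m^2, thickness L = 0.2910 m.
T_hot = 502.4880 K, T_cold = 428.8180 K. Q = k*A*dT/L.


dT = 73.6700 K
Q = 344.6400 * 4.7940 * 73.6700 / 0.2910 = 418274.5033 W

418274.5033 W


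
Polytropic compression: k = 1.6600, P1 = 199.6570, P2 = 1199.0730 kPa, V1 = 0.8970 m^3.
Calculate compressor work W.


(k-1)/k = 0.3976
(P2/P1)^exp = 2.0396
W = 2.5152 * 199.6570 * 0.8970 * (2.0396 - 1) = 468.2891 kJ

468.2891 kJ


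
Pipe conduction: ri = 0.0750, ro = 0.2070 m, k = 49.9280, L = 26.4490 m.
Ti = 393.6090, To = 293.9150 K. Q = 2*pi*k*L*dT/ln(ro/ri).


dT = 99.6940 K
ln(ro/ri) = 1.0152
Q = 2*pi*49.9280*26.4490*99.6940 / 1.0152 = 814774.7892 W

814774.7892 W


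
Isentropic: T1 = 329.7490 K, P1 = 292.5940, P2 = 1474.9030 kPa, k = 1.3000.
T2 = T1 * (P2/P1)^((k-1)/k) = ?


(k-1)/k = 0.2308
(P2/P1)^exp = 1.4525
T2 = 329.7490 * 1.4525 = 478.9591 K

478.9591 K


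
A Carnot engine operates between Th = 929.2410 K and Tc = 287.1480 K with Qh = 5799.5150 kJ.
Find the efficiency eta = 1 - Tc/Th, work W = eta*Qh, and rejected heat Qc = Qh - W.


eta = 1 - 287.1480/929.2410 = 0.6910
W = 0.6910 * 5799.5150 = 4007.3867 kJ
Qc = 5799.5150 - 4007.3867 = 1792.1283 kJ

eta = 69.0987%, W = 4007.3867 kJ, Qc = 1792.1283 kJ


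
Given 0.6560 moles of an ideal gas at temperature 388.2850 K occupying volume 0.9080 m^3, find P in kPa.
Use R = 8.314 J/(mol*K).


P = nRT/V = 0.6560 * 8.314 * 388.2850 / 0.9080
= 2117.7002 / 0.9080 = 2332.2689 Pa = 2.3323 kPa

2.3323 kPa


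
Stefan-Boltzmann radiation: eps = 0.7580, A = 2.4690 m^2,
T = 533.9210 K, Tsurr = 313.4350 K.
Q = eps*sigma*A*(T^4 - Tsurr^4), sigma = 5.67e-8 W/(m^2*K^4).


T^4 = 8.1266e+10
Tsurr^4 = 9.6514e+09
Q = 0.7580 * 5.67e-8 * 2.4690 * 7.1614e+10 = 7599.3069 W

7599.3069 W


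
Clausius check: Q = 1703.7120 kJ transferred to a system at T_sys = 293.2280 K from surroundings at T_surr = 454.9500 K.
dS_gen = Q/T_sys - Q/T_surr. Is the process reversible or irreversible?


dS_sys = 1703.7120/293.2280 = 5.8102 kJ/K
dS_surr = -1703.7120/454.9500 = -3.7448 kJ/K
dS_gen = 5.8102 - 3.7448 = 2.0654 kJ/K (irreversible)

dS_gen = 2.0654 kJ/K, irreversible


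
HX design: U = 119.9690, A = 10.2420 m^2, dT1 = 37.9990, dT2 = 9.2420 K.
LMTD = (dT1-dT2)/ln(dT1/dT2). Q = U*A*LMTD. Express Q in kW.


LMTD = 20.3402 K
Q = 119.9690 * 10.2420 * 20.3402 = 24992.4562 W = 24.9925 kW

24.9925 kW


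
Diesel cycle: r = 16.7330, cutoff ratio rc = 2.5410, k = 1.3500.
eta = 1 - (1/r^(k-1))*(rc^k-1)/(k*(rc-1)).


r^(k-1) = 2.6807
rc^k = 3.5217
eta = 0.5478 = 54.7820%

54.7820%


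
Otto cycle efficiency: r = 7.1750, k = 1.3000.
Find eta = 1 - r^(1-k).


r^(k-1) = 1.8061
eta = 1 - 1/1.8061 = 0.4463 = 44.6327%

44.6327%


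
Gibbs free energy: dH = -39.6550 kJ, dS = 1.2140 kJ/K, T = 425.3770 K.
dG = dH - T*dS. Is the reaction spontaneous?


T*dS = 425.3770 * 1.2140 = 516.4077 kJ
dG = -39.6550 - 516.4077 = -556.0627 kJ (spontaneous)

dG = -556.0627 kJ, spontaneous


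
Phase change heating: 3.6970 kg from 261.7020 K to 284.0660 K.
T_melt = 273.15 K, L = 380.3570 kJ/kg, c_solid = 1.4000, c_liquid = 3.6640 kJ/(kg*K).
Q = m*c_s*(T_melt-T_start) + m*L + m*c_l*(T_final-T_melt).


Q1 (sensible, solid) = 3.6970 * 1.4000 * 11.4480 = 59.2526 kJ
Q2 (latent) = 3.6970 * 380.3570 = 1406.1798 kJ
Q3 (sensible, liquid) = 3.6970 * 3.6640 * 10.9160 = 147.8660 kJ
Q_total = 1613.2984 kJ

1613.2984 kJ


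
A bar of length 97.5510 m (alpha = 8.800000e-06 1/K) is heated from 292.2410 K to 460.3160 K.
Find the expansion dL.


dT = 168.0750 K
dL = 8.800000e-06 * 97.5510 * 168.0750 = 0.144284 m
L_final = 97.695284 m

dL = 0.144284 m


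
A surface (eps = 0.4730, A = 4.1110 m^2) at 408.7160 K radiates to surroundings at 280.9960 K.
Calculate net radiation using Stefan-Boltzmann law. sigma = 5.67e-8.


T^4 = 2.7905e+10
Tsurr^4 = 6.2345e+09
Q = 0.4730 * 5.67e-8 * 4.1110 * 2.1671e+10 = 2389.2784 W

2389.2784 W


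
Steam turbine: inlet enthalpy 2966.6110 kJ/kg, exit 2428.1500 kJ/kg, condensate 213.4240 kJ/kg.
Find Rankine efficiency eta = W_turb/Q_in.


W = 538.4610 kJ/kg
Q_in = 2753.1870 kJ/kg
eta = 0.1956 = 19.5577%

eta = 19.5577%


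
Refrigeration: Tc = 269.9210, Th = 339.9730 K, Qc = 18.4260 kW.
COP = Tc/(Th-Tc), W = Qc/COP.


COP = 269.9210 / 70.0520 = 3.8532
W = 18.4260 / 3.8532 = 4.7821 kW

COP = 3.8532, W = 4.7821 kW


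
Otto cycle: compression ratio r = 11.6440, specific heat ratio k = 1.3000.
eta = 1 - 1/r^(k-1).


r^(k-1) = 2.0885
eta = 1 - 1/2.0885 = 0.5212 = 52.1183%

52.1183%


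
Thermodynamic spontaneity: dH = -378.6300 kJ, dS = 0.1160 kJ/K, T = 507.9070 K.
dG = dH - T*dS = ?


T*dS = 507.9070 * 0.1160 = 58.9172 kJ
dG = -378.6300 - 58.9172 = -437.5472 kJ (spontaneous)

dG = -437.5472 kJ, spontaneous


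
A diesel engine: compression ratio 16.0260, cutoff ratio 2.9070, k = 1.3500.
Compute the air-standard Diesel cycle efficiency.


r^(k-1) = 2.6405
rc^k = 4.2233
eta = 0.5258 = 52.5839%

52.5839%


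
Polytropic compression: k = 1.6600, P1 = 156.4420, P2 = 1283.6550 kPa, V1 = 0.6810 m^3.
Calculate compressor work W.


(k-1)/k = 0.3976
(P2/P1)^exp = 2.3091
W = 2.5152 * 156.4420 * 0.6810 * (2.3091 - 1) = 350.7716 kJ

350.7716 kJ


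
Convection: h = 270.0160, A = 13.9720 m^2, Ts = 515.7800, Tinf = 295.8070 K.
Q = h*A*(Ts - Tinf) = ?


dT = 219.9730 K
Q = 270.0160 * 13.9720 * 219.9730 = 829884.1195 W

829884.1195 W


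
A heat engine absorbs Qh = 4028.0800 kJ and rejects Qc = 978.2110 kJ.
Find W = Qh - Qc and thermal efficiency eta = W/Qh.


W = 4028.0800 - 978.2110 = 3049.8690 kJ
eta = 3049.8690 / 4028.0800 = 0.7572 = 75.7152%

W = 3049.8690 kJ, eta = 75.7152%


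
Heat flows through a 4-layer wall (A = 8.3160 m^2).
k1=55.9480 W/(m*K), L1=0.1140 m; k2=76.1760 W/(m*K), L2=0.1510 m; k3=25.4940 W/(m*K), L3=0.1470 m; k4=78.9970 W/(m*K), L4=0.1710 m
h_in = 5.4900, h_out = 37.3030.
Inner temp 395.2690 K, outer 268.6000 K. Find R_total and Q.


R_conv_in = 1/(5.4900*8.3160) = 0.0219
R_1 = 0.1140/(55.9480*8.3160) = 0.0002
R_2 = 0.1510/(76.1760*8.3160) = 0.0002
R_3 = 0.1470/(25.4940*8.3160) = 0.0007
R_4 = 0.1710/(78.9970*8.3160) = 0.0003
R_conv_out = 1/(37.3030*8.3160) = 0.0032
R_total = 0.0266 K/W
Q = 126.6690 / 0.0266 = 4768.4203 W

R_total = 0.0266 K/W, Q = 4768.4203 W


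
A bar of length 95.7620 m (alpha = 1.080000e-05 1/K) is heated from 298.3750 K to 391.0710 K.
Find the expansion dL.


dT = 92.6960 K
dL = 1.080000e-05 * 95.7620 * 92.6960 = 0.095869 m
L_final = 95.857869 m

dL = 0.095869 m


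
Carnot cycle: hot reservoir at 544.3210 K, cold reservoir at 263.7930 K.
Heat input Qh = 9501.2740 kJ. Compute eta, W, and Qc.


eta = 1 - 263.7930/544.3210 = 0.5154
W = 0.5154 * 9501.2740 = 4896.6940 kJ
Qc = 9501.2740 - 4896.6940 = 4604.5800 kJ

eta = 51.5372%, W = 4896.6940 kJ, Qc = 4604.5800 kJ


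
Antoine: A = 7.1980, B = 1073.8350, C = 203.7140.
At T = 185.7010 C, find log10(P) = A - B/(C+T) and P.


C+T = 389.4150
B/(C+T) = 2.7576
log10(P) = 7.1980 - 2.7576 = 4.4404
P = 10^4.4404 = 27570.2424 mmHg

27570.2424 mmHg


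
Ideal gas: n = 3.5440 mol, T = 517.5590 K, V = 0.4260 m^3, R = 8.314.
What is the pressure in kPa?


P = nRT/V = 3.5440 * 8.314 * 517.5590 / 0.4260
= 15249.7807 / 0.4260 = 35797.6073 Pa = 35.7976 kPa

35.7976 kPa


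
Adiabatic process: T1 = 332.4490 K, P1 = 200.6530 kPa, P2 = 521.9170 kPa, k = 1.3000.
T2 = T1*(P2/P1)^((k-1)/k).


(k-1)/k = 0.2308
(P2/P1)^exp = 1.2468
T2 = 332.4490 * 1.2468 = 414.5054 K

414.5054 K


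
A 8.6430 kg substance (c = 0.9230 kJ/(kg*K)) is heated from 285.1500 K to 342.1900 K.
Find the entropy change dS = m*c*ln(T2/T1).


T2/T1 = 1.2000
ln(T2/T1) = 0.1824
dS = 8.6430 * 0.9230 * 0.1824 = 1.4547 kJ/K

1.4547 kJ/K


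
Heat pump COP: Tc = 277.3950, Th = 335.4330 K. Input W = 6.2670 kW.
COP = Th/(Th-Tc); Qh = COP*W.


COP = 335.4330 / 58.0380 = 5.7795
Qh = 5.7795 * 6.2670 = 36.2204 kW

COP = 5.7795, Qh = 36.2204 kW


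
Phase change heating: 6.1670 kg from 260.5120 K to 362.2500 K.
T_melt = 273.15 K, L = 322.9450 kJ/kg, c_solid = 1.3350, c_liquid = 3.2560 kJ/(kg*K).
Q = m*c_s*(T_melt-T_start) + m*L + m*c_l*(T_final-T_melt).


Q1 (sensible, solid) = 6.1670 * 1.3350 * 12.6380 = 104.0480 kJ
Q2 (latent) = 6.1670 * 322.9450 = 1991.6018 kJ
Q3 (sensible, liquid) = 6.1670 * 3.2560 * 89.1000 = 1789.1059 kJ
Q_total = 3884.7557 kJ

3884.7557 kJ


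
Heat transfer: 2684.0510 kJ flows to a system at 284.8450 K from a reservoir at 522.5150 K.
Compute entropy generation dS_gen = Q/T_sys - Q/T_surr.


dS_sys = 2684.0510/284.8450 = 9.4228 kJ/K
dS_surr = -2684.0510/522.5150 = -5.1368 kJ/K
dS_gen = 9.4228 - 5.1368 = 4.2861 kJ/K (irreversible)

dS_gen = 4.2861 kJ/K, irreversible


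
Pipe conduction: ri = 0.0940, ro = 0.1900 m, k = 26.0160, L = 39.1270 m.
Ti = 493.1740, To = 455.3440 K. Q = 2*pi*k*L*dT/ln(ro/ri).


dT = 37.8300 K
ln(ro/ri) = 0.7037
Q = 2*pi*26.0160*39.1270*37.8300 / 0.7037 = 343817.2456 W

343817.2456 W


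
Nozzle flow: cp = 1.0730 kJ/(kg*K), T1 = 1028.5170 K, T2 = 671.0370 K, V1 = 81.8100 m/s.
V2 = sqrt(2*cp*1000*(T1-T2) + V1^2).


dT = 357.4800 K
2*cp*1000*dT = 767152.0800
V1^2 = 6692.8761
V2 = sqrt(773844.9561) = 879.6846 m/s

879.6846 m/s


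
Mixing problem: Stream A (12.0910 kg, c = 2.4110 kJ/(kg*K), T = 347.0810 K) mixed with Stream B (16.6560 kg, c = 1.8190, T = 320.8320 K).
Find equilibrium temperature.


num = 19838.2292
den = 59.4487
Tf = 333.7035 K

333.7035 K


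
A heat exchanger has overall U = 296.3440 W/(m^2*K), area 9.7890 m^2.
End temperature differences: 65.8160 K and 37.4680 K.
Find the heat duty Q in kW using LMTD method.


LMTD = 50.3181 K
Q = 296.3440 * 9.7890 * 50.3181 = 145968.3685 W = 145.9684 kW

145.9684 kW


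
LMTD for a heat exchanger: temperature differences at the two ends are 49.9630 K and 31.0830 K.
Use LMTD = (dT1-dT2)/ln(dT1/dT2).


dT1/dT2 = 1.6074
ln(dT1/dT2) = 0.4746
LMTD = 18.8800 / 0.4746 = 39.7791 K

39.7791 K


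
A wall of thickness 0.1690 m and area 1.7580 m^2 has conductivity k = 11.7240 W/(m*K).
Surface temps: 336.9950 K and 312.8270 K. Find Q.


dT = 24.1680 K
Q = 11.7240 * 1.7580 * 24.1680 / 0.1690 = 2947.4652 W

2947.4652 W


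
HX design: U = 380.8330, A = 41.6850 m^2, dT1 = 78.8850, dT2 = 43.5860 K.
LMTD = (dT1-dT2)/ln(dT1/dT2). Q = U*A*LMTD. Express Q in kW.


LMTD = 59.5005 K
Q = 380.8330 * 41.6850 * 59.5005 = 944572.5124 W = 944.5725 kW

944.5725 kW


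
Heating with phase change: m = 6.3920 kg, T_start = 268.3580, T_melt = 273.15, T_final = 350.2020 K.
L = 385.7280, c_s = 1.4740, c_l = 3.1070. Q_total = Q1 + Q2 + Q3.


Q1 (sensible, solid) = 6.3920 * 1.4740 * 4.7920 = 45.1493 kJ
Q2 (latent) = 6.3920 * 385.7280 = 2465.5734 kJ
Q3 (sensible, liquid) = 6.3920 * 3.1070 * 77.0520 = 1530.2484 kJ
Q_total = 4040.9711 kJ

4040.9711 kJ


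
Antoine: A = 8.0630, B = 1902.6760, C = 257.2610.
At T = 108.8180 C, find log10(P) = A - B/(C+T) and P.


C+T = 366.0790
B/(C+T) = 5.1974
log10(P) = 8.0630 - 5.1974 = 2.8656
P = 10^2.8656 = 733.7592 mmHg

733.7592 mmHg


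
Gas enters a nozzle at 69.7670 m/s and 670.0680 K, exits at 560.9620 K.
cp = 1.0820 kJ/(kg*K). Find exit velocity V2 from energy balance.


dT = 109.1060 K
2*cp*1000*dT = 236105.3840
V1^2 = 4867.4343
V2 = sqrt(240972.8183) = 490.8898 m/s

490.8898 m/s


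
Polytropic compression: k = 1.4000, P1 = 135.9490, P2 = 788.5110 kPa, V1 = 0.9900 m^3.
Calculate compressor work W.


(k-1)/k = 0.2857
(P2/P1)^exp = 1.6524
W = 3.5000 * 135.9490 * 0.9900 * (1.6524 - 1) = 307.3363 kJ

307.3363 kJ


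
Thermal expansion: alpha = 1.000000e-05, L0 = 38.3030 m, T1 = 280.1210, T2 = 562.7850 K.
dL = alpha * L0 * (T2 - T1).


dT = 282.6640 K
dL = 1.000000e-05 * 38.3030 * 282.6640 = 0.108269 m
L_final = 38.411269 m

dL = 0.108269 m


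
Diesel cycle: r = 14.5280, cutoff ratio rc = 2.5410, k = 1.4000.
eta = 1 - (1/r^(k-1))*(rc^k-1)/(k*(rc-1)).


r^(k-1) = 2.9166
rc^k = 3.6898
eta = 0.5725 = 57.2524%

57.2524%


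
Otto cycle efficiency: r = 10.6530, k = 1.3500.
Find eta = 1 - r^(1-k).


r^(k-1) = 2.2888
eta = 1 - 1/2.2888 = 0.5631 = 56.3097%

56.3097%


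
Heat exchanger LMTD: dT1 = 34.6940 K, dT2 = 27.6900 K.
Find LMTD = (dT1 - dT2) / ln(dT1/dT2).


dT1/dT2 = 1.2529
ln(dT1/dT2) = 0.2255
LMTD = 7.0040 / 0.2255 = 31.0605 K

31.0605 K


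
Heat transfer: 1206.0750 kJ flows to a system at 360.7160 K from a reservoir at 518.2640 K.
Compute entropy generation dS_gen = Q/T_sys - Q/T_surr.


dS_sys = 1206.0750/360.7160 = 3.3436 kJ/K
dS_surr = -1206.0750/518.2640 = -2.3271 kJ/K
dS_gen = 3.3436 - 2.3271 = 1.0164 kJ/K (irreversible)

dS_gen = 1.0164 kJ/K, irreversible


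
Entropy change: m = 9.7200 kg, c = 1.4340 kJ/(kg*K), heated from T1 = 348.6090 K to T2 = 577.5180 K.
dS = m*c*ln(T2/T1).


T2/T1 = 1.6566
ln(T2/T1) = 0.5048
dS = 9.7200 * 1.4340 * 0.5048 = 7.0360 kJ/K

7.0360 kJ/K


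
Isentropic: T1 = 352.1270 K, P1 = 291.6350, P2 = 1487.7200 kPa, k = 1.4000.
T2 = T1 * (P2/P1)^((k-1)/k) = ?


(k-1)/k = 0.2857
(P2/P1)^exp = 1.5929
T2 = 352.1270 * 1.5929 = 560.9111 K

560.9111 K


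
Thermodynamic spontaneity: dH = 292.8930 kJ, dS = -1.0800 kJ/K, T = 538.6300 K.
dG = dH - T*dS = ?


T*dS = 538.6300 * -1.0800 = -581.7204 kJ
dG = 292.8930 + 581.7204 = 874.6134 kJ (non-spontaneous)

dG = 874.6134 kJ, non-spontaneous


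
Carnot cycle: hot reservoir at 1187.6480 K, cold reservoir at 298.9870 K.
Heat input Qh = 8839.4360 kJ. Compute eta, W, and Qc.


eta = 1 - 298.9870/1187.6480 = 0.7483
W = 0.7483 * 8839.4360 = 6614.1332 kJ
Qc = 8839.4360 - 6614.1332 = 2225.3028 kJ

eta = 74.8253%, W = 6614.1332 kJ, Qc = 2225.3028 kJ


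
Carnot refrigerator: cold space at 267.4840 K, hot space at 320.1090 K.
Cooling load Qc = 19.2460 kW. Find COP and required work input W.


COP = 267.4840 / 52.6250 = 5.0828
W = 19.2460 / 5.0828 = 3.7865 kW

COP = 5.0828, W = 3.7865 kW


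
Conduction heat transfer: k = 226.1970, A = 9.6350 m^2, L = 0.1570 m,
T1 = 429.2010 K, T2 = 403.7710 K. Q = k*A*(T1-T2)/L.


dT = 25.4300 K
Q = 226.1970 * 9.6350 * 25.4300 / 0.1570 = 353008.5851 W

353008.5851 W


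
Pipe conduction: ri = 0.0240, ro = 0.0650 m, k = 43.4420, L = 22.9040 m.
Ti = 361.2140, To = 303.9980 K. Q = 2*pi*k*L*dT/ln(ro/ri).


dT = 57.2160 K
ln(ro/ri) = 0.9963
Q = 2*pi*43.4420*22.9040*57.2160 / 0.9963 = 359015.9974 W

359015.9974 W


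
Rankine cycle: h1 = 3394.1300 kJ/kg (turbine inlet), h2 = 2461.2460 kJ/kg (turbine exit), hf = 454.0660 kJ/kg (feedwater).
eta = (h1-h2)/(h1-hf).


W = 932.8840 kJ/kg
Q_in = 2940.0640 kJ/kg
eta = 0.3173 = 31.7301%

eta = 31.7301%


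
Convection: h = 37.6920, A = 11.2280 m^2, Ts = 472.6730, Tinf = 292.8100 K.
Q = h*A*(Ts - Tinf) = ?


dT = 179.8630 K
Q = 37.6920 * 11.2280 * 179.8630 = 76119.0605 W

76119.0605 W


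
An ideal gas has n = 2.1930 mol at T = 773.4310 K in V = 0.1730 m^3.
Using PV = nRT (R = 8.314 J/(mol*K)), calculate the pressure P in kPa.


P = nRT/V = 2.1930 * 8.314 * 773.4310 / 0.1730
= 14101.6596 / 0.1730 = 81512.4832 Pa = 81.5125 kPa

81.5125 kPa


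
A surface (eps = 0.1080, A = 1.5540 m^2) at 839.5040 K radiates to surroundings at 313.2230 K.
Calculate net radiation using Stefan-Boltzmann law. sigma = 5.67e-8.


T^4 = 4.9670e+11
Tsurr^4 = 9.6253e+09
Q = 0.1080 * 5.67e-8 * 1.5540 * 4.8707e+11 = 4635.0055 W

4635.0055 W


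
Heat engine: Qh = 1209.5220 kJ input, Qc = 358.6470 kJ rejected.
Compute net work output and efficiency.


W = 1209.5220 - 358.6470 = 850.8750 kJ
eta = 850.8750 / 1209.5220 = 0.7035 = 70.3480%

W = 850.8750 kJ, eta = 70.3480%


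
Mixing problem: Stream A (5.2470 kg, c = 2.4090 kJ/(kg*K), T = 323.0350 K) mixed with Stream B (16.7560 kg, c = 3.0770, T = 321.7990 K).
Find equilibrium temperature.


num = 20674.5509
den = 64.1982
Tf = 322.0424 K

322.0424 K


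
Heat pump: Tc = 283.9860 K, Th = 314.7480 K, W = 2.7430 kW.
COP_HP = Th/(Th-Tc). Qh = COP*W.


COP = 314.7480 / 30.7620 = 10.2317
Qh = 10.2317 * 2.7430 = 28.0656 kW

COP = 10.2317, Qh = 28.0656 kW


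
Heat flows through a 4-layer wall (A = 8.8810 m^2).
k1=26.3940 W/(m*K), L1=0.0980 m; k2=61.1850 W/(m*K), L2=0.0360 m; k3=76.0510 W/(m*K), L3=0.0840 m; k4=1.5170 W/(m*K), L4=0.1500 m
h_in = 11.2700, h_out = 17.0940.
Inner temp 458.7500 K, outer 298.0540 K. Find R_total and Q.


R_conv_in = 1/(11.2700*8.8810) = 0.0100
R_1 = 0.0980/(26.3940*8.8810) = 0.0004
R_2 = 0.0360/(61.1850*8.8810) = 6.6251e-05
R_3 = 0.0840/(76.0510*8.8810) = 0.0001
R_4 = 0.1500/(1.5170*8.8810) = 0.0111
R_conv_out = 1/(17.0940*8.8810) = 0.0066
R_total = 0.0283 K/W
Q = 160.6960 / 0.0283 = 5674.1468 W

R_total = 0.0283 K/W, Q = 5674.1468 W


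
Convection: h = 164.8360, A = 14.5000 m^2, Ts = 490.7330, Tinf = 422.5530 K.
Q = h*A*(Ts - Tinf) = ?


dT = 68.1800 K
Q = 164.8360 * 14.5000 * 68.1800 = 162958.5180 W

162958.5180 W


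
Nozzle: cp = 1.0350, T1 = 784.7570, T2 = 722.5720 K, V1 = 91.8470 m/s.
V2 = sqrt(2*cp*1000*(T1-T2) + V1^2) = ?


dT = 62.1850 K
2*cp*1000*dT = 128722.9500
V1^2 = 8435.8714
V2 = sqrt(137158.8214) = 370.3496 m/s

370.3496 m/s


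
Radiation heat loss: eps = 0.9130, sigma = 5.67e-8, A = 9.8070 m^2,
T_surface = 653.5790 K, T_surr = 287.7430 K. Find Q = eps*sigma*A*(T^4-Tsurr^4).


T^4 = 1.8247e+11
Tsurr^4 = 6.8552e+09
Q = 0.9130 * 5.67e-8 * 9.8070 * 1.7562e+11 = 89156.3103 W

89156.3103 W


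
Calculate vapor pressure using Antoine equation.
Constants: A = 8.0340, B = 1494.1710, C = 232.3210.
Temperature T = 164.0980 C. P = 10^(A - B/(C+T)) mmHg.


C+T = 396.4190
B/(C+T) = 3.7692
log10(P) = 8.0340 - 3.7692 = 4.2648
P = 10^4.2648 = 18400.4734 mmHg

18400.4734 mmHg


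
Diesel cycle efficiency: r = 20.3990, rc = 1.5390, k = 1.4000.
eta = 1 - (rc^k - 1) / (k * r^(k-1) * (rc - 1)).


r^(k-1) = 3.3407
rc^k = 1.8287
eta = 0.6713 = 67.1286%

67.1286%


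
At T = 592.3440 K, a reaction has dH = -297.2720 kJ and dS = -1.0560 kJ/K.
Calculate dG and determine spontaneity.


T*dS = 592.3440 * -1.0560 = -625.5153 kJ
dG = -297.2720 + 625.5153 = 328.2433 kJ (non-spontaneous)

dG = 328.2433 kJ, non-spontaneous


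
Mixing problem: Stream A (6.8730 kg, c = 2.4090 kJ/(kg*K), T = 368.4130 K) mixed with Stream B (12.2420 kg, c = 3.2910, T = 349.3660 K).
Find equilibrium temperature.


num = 20175.2399
den = 56.8455
Tf = 354.9137 K

354.9137 K


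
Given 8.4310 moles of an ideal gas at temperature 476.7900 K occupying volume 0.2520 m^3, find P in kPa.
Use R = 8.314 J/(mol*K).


P = nRT/V = 8.4310 * 8.314 * 476.7900 / 0.2520
= 33420.7543 / 0.2520 = 132622.0409 Pa = 132.6220 kPa

132.6220 kPa


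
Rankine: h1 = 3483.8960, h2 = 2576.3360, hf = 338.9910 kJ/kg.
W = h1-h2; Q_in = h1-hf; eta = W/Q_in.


W = 907.5600 kJ/kg
Q_in = 3144.9050 kJ/kg
eta = 0.2886 = 28.8581%

eta = 28.8581%
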